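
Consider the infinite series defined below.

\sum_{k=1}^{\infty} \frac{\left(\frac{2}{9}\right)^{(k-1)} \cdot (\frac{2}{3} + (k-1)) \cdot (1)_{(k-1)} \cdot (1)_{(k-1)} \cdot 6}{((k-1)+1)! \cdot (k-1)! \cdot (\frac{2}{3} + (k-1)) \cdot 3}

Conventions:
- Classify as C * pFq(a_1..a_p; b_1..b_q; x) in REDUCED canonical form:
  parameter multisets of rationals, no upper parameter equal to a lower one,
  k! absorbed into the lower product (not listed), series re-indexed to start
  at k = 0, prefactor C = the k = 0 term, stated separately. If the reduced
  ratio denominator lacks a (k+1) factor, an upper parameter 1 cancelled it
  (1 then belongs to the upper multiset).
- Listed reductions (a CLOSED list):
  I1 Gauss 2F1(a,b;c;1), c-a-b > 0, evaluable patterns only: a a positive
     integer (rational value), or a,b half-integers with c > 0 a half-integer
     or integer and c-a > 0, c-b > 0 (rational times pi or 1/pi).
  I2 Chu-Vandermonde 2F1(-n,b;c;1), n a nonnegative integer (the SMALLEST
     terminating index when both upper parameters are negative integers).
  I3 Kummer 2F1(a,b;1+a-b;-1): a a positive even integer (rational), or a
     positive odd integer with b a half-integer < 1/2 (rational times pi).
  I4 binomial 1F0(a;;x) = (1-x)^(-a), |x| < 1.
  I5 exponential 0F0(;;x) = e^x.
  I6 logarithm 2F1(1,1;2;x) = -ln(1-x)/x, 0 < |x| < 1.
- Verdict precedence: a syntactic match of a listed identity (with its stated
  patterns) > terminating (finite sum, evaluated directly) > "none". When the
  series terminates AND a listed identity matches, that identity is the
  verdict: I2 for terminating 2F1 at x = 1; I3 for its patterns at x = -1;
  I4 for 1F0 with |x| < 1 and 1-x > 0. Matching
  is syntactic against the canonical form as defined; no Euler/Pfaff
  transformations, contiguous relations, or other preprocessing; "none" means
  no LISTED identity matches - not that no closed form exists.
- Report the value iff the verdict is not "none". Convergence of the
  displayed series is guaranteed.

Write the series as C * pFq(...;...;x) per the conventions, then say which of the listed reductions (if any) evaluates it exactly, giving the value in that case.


This is 2 * 2F1(1, 1; 2; \frac{2}{9}) in reduced canonical form. Verdict: logarithm (I6) applies (the logarithm: parameters (1,1;2), x = \frac{2}{9}). Sum: \left(-9\right) \cdot \ln\left(\frac{7}{9}\right).

Key observation: t_0 being 2, the factor k + 2/3 cancels (top and bottom), leaving C = 2, x = 2/9.
Ratio: r(k) = \frac{2}{9} * (k+1) (k+1) / [(k+2) (k+1)] ; factor over Q: parameters, x = \frac{2}{9}, and C = 2.


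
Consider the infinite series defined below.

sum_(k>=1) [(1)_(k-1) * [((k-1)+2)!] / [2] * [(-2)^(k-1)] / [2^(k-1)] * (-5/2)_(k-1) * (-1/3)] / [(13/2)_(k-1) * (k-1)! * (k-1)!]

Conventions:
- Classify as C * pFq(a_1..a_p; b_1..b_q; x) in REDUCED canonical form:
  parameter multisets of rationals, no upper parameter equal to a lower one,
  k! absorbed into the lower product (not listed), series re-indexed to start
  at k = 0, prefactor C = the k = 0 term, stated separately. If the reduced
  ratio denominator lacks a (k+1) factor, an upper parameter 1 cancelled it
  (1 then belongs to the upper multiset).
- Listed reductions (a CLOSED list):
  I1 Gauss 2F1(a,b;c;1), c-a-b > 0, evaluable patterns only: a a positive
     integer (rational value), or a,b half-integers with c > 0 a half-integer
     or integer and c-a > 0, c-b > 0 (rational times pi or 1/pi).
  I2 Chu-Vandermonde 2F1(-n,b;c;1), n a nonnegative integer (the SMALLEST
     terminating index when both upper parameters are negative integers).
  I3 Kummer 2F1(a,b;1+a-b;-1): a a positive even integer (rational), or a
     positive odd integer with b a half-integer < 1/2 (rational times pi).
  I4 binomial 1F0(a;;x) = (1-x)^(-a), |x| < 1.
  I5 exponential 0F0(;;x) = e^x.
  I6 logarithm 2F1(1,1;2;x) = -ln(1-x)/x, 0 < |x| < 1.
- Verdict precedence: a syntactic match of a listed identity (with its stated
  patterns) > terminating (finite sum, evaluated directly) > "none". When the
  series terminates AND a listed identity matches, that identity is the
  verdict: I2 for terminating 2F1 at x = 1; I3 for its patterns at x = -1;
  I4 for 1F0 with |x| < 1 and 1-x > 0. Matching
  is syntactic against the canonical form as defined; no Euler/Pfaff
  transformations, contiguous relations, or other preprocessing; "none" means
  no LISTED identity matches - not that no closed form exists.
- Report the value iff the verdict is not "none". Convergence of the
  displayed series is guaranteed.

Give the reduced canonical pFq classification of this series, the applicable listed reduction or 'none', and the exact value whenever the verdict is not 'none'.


At argument -1: a 2F1 with upper {-5/2, 3}, lower {13/2}, scaled by C = -1/3. Verdict: Kummer (I3) applies (x = -1; c = 13/2 equals 1+a-b for upper {-5/2, 3}: listed pattern). Value: (-1155/4096) * pi.

Key observation: t_0 = -1/3 here, and the factorial ratio (prefactor -1/3) (k+a-1)!/(a-1)! is a rising factorial (a)_k.
Ratio: r(k) = (-1) * (k-5/2) (k+3) / [(k+13/2) (k+1)] - poly over poly, x = (-1) from leading terms; C = -1/3 at k = 0.


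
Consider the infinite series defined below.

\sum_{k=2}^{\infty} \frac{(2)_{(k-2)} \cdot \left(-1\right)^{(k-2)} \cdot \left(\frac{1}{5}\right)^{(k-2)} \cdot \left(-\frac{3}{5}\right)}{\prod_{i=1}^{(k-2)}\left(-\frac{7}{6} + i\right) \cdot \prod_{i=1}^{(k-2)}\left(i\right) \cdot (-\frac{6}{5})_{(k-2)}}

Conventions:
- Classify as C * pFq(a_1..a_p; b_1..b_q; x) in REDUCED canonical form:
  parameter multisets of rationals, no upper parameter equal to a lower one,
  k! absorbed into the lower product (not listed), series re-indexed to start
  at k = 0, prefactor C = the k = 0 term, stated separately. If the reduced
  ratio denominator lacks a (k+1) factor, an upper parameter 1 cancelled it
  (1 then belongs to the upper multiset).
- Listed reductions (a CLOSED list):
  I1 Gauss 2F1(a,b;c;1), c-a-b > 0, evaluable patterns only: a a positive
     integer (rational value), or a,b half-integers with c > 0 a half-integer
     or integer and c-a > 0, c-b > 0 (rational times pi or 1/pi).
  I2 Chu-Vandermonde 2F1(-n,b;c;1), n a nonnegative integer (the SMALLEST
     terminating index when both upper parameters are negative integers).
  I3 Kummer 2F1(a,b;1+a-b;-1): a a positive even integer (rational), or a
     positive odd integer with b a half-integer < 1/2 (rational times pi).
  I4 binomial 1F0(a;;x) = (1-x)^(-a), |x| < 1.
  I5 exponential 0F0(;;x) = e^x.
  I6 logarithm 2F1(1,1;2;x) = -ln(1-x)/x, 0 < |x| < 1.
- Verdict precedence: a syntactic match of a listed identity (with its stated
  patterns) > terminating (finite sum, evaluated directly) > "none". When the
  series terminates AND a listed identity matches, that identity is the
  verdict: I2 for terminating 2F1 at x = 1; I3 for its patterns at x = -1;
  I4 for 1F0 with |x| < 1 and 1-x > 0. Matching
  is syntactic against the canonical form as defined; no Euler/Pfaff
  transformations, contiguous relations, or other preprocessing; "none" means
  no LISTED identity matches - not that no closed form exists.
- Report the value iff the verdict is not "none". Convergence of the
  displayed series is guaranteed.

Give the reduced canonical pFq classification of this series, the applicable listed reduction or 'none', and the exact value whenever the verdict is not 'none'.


Prefactor -\frac{3}{5}, argument -\frac{1}{5}: 1F2 with upper {2} over lower {-\frac{6}{5}, -\frac{1}{6}}. Verdict: none here - no I1-I6 shape fits x = -\frac{1}{5} with lower {-\frac{6}{5}, -\frac{1}{6}}.

Structural cue: t_0 = -\frac{3}{5} here, and the product of the first k integers (C = -3/5, x = -1/5) is k!.
Ratio: r(k) = -\frac{1}{5} * (k+2) / [(k-\frac{6}{5}) (k-\frac{1}{6}) (k+1)] - rational in k, leading ratio -\frac{1}{5}; with t_0 = -\frac{3}{5}, classification follows.


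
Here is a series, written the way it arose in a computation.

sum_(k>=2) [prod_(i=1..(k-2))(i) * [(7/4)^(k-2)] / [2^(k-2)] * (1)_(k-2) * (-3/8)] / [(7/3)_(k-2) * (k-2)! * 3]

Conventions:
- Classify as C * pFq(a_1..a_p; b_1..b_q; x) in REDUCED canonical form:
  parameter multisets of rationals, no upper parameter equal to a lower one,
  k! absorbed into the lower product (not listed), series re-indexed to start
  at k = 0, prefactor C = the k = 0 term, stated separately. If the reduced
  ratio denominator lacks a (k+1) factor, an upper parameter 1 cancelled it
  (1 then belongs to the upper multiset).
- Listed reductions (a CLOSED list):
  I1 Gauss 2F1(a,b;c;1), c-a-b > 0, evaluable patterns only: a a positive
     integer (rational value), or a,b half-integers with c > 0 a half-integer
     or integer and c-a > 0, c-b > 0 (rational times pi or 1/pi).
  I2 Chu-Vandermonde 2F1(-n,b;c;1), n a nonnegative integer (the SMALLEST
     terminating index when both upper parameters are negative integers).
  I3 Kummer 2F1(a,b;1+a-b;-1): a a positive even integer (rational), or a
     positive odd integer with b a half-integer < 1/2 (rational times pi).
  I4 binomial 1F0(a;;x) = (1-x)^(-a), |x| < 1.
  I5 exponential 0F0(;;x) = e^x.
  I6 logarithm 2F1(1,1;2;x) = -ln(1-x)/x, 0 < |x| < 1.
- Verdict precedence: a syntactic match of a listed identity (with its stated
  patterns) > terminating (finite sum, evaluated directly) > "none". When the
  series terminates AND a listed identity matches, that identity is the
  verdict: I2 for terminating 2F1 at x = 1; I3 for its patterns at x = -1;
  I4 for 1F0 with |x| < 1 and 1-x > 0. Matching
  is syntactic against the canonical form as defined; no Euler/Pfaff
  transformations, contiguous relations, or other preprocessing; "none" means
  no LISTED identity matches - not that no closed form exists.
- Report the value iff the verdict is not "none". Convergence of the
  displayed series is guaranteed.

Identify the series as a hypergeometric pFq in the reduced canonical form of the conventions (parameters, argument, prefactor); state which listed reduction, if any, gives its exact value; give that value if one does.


The tell: with t_0 = -1/8, the constant factors (prefactor -1/8) combine into one prefactor.
Adjacent-term ratio: r(k) = (7/8) * (k+1) (k+1) / [(k+7/3) (k+1)] - rational; roots negated = parameters, x = (7/8), C = -1/8.

Prefactor -1/8, argument 7/8: 2F1 with upper {1, 1} over lower {7/3}. Verdict: none. A 2F1 with upper {1, 1} fits none of I1-I6 at x = 7/8; the sum runs forever.


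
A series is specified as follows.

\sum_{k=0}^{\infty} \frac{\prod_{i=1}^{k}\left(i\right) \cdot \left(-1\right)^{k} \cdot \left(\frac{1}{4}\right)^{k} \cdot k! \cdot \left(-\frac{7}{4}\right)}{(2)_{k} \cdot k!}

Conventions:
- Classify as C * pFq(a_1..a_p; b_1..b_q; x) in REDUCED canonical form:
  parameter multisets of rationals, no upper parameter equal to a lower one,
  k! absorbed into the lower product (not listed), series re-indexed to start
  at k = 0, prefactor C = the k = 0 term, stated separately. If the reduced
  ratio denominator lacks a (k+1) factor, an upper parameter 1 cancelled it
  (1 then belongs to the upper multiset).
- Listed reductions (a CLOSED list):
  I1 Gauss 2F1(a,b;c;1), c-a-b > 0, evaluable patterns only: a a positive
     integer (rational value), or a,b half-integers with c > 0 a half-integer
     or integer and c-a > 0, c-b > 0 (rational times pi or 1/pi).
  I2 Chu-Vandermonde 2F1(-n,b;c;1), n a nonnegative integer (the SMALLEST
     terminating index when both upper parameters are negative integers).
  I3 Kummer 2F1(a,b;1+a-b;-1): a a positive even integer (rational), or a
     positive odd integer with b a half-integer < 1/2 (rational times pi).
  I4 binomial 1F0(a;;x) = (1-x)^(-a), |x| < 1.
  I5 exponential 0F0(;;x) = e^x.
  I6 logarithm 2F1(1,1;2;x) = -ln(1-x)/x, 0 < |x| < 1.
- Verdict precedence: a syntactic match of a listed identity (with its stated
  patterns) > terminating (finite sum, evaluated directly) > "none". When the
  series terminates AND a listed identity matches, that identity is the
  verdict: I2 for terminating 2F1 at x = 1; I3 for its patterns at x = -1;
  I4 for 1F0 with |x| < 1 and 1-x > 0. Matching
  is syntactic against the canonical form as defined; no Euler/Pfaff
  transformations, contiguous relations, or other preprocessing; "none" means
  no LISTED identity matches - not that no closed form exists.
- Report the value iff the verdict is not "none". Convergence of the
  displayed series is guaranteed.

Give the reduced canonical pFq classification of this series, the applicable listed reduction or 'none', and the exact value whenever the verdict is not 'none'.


Reduced: x = -\frac{1}{4}, 2F1, upper = {1, 1}, lower = {2}, C = -\frac{7}{4}. Verdict at x = -\frac{1}{4}: the I6 logarithm reduction matches (the logarithm: parameters (1,1;2), x = -\frac{1}{4}). Its exact value is \left(-7\right) \cdot \ln\left(\frac{5}{4}\right).

First insight: from the first term -\frac{7}{4}: the (-1)^k factor (C = -7/4) folds into the argument's sign.
Consecutive-term ratio: r(k) = -\frac{1}{4} * (k+1) (k+1) / [(k+2) (k+1)] - rational in k, leading ratio -\frac{1}{4}; with t_0 = -\frac{7}{4}, classification follows.


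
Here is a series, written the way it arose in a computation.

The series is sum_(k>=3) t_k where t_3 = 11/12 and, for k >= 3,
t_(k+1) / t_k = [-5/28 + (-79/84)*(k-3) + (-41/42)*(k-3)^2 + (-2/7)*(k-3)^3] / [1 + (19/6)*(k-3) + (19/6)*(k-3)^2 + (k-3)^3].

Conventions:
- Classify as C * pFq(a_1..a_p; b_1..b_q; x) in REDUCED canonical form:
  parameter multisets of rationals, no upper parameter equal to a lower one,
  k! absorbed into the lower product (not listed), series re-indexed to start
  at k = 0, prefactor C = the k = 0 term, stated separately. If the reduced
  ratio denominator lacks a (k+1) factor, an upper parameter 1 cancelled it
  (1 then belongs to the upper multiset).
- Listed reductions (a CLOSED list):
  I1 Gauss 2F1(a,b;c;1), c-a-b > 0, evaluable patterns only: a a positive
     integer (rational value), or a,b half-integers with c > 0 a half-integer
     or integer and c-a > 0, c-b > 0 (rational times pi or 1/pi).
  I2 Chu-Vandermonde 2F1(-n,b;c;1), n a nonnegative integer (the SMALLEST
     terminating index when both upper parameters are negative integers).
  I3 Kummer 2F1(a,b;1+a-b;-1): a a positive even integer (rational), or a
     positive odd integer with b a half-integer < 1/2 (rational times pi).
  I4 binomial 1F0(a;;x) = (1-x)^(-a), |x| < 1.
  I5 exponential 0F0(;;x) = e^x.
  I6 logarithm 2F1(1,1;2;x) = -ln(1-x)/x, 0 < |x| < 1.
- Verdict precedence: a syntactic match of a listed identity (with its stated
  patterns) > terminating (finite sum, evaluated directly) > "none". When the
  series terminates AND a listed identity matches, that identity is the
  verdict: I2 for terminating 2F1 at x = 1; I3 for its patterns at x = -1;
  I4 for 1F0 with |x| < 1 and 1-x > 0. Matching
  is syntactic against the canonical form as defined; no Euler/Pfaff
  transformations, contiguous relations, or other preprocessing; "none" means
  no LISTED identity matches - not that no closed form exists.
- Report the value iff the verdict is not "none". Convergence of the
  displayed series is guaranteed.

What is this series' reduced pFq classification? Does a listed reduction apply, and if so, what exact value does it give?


Key observation: with t_0 = 11/12, roots of the ratio polynomials (C = 11/12, x = -2/7) are the negated parameters.
Ratio: r(k) = (-2/7) * (k+1/4) (k+5/3) / [(k+2/3) (k+1)] - rational; roots negated = parameters, x = (-2/7), C = 11/12.

With C = 11/12: the canonical form is 2F1(1/4, 5/3; 2/3; -2/7). Verdict: none (x = -2/7): each listed identity misses the multisets {1/4, 5/3} ; {2/3}.


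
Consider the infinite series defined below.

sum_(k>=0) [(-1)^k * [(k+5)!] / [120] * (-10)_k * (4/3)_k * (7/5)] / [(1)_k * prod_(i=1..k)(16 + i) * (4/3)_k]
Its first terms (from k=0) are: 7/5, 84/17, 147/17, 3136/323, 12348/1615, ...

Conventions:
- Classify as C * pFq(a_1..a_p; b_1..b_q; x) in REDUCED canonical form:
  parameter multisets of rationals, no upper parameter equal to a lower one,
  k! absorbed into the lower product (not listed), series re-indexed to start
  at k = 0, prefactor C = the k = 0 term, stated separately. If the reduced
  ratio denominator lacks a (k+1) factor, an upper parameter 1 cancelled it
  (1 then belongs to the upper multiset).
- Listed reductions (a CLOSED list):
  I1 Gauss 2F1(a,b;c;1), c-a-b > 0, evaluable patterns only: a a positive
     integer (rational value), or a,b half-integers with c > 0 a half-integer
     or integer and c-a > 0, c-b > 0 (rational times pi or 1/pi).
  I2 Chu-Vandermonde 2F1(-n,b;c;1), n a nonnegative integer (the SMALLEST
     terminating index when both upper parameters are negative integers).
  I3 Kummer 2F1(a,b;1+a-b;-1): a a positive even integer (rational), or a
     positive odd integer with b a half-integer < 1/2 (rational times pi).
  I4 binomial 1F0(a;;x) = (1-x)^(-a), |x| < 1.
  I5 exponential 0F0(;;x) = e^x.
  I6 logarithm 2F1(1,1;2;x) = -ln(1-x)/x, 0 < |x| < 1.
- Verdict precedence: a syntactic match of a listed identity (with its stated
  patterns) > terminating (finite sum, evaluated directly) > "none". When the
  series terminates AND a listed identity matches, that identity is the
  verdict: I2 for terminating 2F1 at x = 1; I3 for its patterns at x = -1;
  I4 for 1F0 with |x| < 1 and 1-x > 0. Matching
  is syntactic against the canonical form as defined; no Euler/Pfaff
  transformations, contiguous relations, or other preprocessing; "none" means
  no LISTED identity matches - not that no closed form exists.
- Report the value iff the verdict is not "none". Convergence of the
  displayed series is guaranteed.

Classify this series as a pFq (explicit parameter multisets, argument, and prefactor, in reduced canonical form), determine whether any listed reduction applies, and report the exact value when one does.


x = -1 here; the reduced form reads 2F1, upper {-10, 6}, lower {17}, C = 7/5. Verdict: this is Kummer's theorem (I3) (x = -1; c = 17 equals 1+a-b for upper {-10, 6}: listed pattern). Exact value: 196/5.

Key step: from the first term 7/5: the lower running product (C = 7/5) is a rising factorial.
Ratio: r(k) = (-1) * (k-10) (k+6) / [(k+17) (k+1)] - rational; roots negated = parameters, x = (-1), C = 7/5.


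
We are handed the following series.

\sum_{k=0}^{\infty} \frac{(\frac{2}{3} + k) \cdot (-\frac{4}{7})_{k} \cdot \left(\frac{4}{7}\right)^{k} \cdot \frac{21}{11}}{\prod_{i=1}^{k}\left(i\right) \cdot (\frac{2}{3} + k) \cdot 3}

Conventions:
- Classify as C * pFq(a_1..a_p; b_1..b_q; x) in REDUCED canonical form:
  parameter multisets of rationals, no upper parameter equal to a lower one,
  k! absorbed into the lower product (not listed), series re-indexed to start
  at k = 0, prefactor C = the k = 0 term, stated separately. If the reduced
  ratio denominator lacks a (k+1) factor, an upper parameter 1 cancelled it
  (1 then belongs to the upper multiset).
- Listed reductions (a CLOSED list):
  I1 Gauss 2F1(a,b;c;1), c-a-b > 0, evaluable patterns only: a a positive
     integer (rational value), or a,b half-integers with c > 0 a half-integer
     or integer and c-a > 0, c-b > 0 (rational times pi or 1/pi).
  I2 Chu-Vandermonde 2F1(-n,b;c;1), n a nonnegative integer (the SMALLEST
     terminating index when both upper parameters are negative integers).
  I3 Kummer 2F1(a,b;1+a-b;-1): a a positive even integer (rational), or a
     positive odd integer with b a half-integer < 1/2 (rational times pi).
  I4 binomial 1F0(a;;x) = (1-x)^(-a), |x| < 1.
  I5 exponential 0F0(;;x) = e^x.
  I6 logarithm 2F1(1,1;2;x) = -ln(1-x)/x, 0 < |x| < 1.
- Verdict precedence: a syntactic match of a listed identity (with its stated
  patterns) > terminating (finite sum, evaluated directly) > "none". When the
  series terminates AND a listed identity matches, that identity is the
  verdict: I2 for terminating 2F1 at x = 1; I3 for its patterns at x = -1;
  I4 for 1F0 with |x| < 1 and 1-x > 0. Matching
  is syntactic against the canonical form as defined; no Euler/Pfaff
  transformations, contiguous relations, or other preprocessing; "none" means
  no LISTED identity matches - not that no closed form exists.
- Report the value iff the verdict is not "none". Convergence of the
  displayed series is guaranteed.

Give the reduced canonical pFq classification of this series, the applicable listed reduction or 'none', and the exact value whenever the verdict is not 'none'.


Canonical form: C = \frac{7}{11} times 1F0 with upper {-\frac{4}{7}}, lower {-}, x = \frac{4}{7}. Verdict: binomial (I4) matches (the 1F0 binomial series: exponent 4/7, x = \frac{4}{7}). Sum: \frac{7}{11} \cdot \left(\frac{3}{7}\right)^{\frac{4}{7}}.

First insight: t_0 = \frac{7}{11} here, and the constant factors (C = 7/11) combine into one prefactor.
Consecutive-term ratio: r(k) = \frac{4}{7} * (k-\frac{4}{7}) / [(k+1)] - poly over poly, x = \frac{4}{7} from leading terms; C = \frac{7}{11} at k = 0.


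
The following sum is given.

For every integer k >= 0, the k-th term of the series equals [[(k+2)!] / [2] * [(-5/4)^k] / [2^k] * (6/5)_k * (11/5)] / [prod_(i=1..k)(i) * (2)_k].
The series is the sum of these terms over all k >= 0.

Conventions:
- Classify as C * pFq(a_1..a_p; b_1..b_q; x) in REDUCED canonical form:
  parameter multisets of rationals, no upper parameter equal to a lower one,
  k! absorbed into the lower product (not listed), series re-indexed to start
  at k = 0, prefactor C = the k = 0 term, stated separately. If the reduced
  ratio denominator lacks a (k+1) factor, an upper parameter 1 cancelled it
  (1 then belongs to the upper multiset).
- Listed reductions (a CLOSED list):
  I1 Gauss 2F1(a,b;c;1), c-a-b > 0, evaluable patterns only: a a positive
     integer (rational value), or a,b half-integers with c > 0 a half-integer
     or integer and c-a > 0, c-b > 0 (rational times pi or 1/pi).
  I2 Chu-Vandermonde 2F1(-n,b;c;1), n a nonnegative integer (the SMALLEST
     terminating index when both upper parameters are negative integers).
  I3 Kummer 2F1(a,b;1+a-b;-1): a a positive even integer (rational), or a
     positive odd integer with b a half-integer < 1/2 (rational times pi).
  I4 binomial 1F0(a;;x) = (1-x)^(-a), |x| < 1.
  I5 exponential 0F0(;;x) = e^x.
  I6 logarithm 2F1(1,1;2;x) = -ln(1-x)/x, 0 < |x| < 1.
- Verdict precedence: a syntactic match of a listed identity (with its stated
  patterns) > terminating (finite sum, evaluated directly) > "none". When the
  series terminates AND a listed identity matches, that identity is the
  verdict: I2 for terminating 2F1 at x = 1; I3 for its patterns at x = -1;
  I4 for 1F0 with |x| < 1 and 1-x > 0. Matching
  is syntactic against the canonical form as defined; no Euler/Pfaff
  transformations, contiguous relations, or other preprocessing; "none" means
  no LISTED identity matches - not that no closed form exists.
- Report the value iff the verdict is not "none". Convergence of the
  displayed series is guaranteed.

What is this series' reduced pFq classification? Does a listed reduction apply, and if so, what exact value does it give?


Classification (C = 11/5): 2F1 with upper {6/5, 3}, lower {2}, argument x = -5/8. Verdict: none. No listed pattern accepts 2F1(6/5, 3; 2; -5/8).

First insight: t_0 being 11/5, the factorial ratio (C = 11/5, x = -5/8) (k+a-1)!/(a-1)! is a rising factorial (a)_k.
Step ratio: r(k) = (-5/8) * (k+6/5) (k+3) / [(k+2) (k+1)] - rational; roots negated = parameters, x = (-5/8), C = 11/5.


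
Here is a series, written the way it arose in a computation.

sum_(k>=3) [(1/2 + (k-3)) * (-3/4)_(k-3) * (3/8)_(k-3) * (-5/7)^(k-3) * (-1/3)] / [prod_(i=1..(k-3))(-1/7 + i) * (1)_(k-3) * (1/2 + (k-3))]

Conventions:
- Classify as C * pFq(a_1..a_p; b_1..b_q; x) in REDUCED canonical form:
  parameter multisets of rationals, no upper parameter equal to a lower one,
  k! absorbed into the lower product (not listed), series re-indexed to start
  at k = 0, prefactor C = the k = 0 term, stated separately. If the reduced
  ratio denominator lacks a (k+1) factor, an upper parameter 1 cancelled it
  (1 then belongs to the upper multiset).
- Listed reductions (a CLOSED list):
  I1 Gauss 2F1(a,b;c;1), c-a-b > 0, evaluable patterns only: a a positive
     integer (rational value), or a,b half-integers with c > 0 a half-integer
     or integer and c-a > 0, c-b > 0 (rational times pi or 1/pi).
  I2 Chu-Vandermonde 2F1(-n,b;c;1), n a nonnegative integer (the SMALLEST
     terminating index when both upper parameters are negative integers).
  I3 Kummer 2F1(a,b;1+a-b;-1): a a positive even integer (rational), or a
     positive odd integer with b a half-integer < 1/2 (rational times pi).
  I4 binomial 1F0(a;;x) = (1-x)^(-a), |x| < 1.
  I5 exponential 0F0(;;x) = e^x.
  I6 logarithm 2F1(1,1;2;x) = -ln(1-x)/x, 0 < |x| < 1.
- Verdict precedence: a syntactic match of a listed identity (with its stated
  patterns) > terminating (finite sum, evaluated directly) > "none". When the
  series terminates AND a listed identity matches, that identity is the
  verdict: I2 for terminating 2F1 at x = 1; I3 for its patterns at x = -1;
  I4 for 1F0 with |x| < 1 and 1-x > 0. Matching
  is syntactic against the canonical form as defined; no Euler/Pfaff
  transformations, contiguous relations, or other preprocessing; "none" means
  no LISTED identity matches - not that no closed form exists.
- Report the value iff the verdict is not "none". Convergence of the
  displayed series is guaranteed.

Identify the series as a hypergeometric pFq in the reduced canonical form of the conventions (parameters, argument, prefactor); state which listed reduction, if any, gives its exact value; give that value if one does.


This is -1/3 * 2F1(-3/4, 3/8; 6/7; -5/7) in reduced canonical form. Verdict: none - this 2F1 at x = -5/7 matches no listed pattern, and upper {-3/4, 3/8} holds no stopper.

Key step: t_0 = -1/3 here, and the lower running product (C = -1/3, x = -5/7) is a rising factorial.
Adjacent-term ratio: r(k) = (-5/7) * (k-3/4) (k+3/8) / [(k+6/7) (k+1)] - rational; roots negated = parameters, x = (-5/7), C = -1/3.


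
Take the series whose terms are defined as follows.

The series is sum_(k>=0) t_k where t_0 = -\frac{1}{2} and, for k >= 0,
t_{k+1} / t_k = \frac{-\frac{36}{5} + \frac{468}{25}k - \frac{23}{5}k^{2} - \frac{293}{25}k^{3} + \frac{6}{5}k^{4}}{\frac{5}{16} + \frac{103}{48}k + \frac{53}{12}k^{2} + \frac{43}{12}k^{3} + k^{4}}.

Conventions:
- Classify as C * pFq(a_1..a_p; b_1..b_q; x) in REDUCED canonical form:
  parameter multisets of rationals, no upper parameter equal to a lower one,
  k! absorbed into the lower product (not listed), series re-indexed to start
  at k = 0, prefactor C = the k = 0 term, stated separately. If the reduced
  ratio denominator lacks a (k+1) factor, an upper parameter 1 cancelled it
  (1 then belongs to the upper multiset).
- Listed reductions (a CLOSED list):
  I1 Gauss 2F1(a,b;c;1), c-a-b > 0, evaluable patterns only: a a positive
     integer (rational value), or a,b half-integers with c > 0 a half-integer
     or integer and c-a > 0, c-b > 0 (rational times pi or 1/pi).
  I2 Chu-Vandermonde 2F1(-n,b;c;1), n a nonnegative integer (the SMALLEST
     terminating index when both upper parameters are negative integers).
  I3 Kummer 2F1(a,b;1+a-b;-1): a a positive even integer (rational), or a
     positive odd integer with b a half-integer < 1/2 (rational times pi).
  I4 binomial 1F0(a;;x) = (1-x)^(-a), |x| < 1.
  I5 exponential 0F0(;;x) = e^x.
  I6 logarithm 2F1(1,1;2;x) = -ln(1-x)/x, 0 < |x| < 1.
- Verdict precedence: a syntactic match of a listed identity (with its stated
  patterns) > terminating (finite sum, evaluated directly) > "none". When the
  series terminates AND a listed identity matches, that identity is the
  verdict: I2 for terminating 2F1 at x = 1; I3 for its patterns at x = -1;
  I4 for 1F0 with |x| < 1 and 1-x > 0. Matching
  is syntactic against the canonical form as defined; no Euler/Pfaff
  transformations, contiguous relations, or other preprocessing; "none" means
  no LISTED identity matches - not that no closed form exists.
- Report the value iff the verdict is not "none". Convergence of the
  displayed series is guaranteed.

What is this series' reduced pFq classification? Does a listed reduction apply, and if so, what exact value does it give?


Reduced: x = \frac{6}{5}, 3F2, upper = {-10, -\frac{2}{3}, -\frac{3}{5}}, lower = {\frac{1}{4}, \frac{5}{6}}, C = -\frac{1}{2}. Verdict: terminating. (-10)_k vanishes past k = 10, leaving a 11-term sum, computed directly. Its exact value is \frac{12281559851029779301152509074183}{1351103060103688240051269531250}.

Structural cue: t_0 = -\frac{1}{2} here, and the expanded ratio factors over Q; C = -1/2, x = 6/5, roots give parameters.
Step ratio: r(k) = \frac{6}{5} * (k-10) (k-\frac{2}{3}) (k-\frac{3}{5}) / [(k+\frac{1}{4}) (k+\frac{5}{6}) (k+1)] - rational in k, leading ratio \frac{6}{5}; with t_0 = -\frac{1}{2}, classification follows.


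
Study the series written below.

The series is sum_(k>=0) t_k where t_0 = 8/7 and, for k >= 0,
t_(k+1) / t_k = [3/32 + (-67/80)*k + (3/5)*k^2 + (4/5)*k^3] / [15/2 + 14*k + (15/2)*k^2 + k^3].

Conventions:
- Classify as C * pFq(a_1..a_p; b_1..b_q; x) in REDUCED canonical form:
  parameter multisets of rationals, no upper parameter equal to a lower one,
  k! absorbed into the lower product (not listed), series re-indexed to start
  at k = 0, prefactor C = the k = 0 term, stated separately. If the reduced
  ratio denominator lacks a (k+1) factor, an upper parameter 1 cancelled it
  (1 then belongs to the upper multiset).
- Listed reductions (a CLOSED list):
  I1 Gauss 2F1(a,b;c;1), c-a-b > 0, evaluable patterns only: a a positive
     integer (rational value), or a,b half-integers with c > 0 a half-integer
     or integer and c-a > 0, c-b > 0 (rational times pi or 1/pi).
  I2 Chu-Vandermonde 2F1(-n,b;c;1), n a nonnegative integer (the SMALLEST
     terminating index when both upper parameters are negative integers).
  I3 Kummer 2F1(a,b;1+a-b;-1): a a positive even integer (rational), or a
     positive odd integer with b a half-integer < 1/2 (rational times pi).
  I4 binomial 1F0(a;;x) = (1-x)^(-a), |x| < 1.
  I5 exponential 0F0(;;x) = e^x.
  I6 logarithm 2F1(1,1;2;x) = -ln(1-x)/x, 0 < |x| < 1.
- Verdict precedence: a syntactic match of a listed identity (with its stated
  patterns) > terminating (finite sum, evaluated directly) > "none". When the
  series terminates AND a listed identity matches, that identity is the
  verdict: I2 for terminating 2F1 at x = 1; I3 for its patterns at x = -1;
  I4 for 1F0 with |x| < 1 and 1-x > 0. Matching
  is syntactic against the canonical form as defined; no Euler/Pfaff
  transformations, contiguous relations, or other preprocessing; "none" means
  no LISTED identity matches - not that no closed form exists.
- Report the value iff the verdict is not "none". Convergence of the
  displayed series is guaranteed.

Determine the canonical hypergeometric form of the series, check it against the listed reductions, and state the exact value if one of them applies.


Prefactor 8/7, argument 4/5: 2F1 with upper {-5/8, -1/8} over lower {5}. Verdict: none. No listed pattern accepts 2F1(-5/8, -1/8; 5; 4/5).

First insight: from the first term 8/7: the ratio is unreduced: k + 3/2 divides both sides (prefactor 8/7).
Adjacent-term ratio: r(k) = (4/5) * (k-5/8) (k-1/8) / [(k+5) (k+1)] - rational in k, leading ratio (4/5); with t_0 = 8/7, classification follows.


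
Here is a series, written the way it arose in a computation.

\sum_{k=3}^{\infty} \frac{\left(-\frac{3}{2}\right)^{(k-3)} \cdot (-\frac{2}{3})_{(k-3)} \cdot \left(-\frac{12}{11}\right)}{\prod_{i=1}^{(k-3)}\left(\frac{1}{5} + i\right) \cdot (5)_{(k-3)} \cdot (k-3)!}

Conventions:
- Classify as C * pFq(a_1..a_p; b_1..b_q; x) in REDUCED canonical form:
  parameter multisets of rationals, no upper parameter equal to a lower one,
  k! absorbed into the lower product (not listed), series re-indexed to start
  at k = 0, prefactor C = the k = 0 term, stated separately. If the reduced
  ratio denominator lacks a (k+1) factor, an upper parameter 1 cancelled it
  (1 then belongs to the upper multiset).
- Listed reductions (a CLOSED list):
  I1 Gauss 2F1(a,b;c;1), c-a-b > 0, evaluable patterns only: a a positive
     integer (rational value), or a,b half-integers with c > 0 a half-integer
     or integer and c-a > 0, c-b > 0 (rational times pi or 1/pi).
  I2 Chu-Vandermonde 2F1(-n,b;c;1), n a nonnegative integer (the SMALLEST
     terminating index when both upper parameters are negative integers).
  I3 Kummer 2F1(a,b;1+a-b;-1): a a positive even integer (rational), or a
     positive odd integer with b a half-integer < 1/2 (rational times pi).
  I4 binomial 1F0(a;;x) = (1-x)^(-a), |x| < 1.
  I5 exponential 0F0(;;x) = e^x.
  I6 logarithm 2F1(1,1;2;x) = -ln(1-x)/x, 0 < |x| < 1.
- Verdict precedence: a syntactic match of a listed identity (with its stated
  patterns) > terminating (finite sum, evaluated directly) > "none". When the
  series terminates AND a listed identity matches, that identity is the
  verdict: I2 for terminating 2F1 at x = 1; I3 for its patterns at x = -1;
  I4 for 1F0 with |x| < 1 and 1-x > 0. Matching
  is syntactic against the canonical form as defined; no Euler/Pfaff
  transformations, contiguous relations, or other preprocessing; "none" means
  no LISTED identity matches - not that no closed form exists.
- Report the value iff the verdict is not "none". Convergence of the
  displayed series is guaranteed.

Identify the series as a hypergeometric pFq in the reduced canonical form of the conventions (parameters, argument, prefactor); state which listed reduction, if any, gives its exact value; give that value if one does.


Prefactor -\frac{12}{11}, argument -\frac{3}{2}: 1F2 with upper {-\frac{2}{3}} over lower {\frac{6}{5}, 5}. Verdict: none. A 1F2 with upper {-\frac{2}{3}} fits none of I1-I6 at x = -\frac{3}{2}; the sum runs forever.

Key observation: t_0 being -\frac{12}{11}, the lower running product (C = -12/11, x = -3/2) is a rising factorial.
Adjacent-term ratio: r(k) = -\frac{3}{2} * (k-\frac{2}{3}) / [(k+\frac{6}{5}) (k+5) (k+1)] ; factor over Q: parameters, x = -\frac{3}{2}, and C = -\frac{12}{11}.


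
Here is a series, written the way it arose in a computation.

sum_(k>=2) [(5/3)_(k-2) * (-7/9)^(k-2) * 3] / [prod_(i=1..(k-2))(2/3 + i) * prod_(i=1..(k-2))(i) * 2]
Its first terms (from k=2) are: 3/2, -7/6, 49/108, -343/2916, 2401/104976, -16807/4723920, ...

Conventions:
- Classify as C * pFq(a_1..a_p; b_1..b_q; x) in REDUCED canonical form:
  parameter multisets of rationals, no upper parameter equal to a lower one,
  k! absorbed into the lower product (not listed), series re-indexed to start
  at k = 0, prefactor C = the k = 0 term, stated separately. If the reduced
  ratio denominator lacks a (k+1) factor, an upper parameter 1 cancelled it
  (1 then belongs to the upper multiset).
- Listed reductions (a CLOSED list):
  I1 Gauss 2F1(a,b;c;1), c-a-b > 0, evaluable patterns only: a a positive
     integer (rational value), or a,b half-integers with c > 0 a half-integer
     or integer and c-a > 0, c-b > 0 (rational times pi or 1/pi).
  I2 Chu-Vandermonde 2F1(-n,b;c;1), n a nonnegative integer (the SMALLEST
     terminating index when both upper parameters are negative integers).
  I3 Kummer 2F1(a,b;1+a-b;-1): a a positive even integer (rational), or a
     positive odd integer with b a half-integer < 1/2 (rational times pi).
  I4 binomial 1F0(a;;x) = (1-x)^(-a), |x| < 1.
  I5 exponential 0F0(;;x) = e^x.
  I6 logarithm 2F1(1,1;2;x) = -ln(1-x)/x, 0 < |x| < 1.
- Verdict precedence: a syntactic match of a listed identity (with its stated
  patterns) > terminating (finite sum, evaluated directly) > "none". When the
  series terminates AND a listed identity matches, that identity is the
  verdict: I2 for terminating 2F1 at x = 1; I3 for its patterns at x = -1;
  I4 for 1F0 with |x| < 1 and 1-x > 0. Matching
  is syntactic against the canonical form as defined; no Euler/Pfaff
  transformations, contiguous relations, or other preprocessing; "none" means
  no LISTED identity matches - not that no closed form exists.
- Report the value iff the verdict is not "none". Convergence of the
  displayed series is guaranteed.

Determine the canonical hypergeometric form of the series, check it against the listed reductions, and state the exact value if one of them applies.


The series (x = -7/9) is 0F0: upper {-}, lower {-}, prefactor 3/2. Verdict: the exponential series (I5) matches (the 0F0 exponential series at x = -7/9). Its exact value is (3/2) * e^(-7/9).

Key observation: with t_0 = 3/2, the constant factors (C = 3/2) combine into one prefactor.
Consecutive-term ratio: r(k) = (-7/9) * 1 / [(k+1)] - poly over poly, x = (-7/9) from leading terms; C = 3/2 at k = 0.


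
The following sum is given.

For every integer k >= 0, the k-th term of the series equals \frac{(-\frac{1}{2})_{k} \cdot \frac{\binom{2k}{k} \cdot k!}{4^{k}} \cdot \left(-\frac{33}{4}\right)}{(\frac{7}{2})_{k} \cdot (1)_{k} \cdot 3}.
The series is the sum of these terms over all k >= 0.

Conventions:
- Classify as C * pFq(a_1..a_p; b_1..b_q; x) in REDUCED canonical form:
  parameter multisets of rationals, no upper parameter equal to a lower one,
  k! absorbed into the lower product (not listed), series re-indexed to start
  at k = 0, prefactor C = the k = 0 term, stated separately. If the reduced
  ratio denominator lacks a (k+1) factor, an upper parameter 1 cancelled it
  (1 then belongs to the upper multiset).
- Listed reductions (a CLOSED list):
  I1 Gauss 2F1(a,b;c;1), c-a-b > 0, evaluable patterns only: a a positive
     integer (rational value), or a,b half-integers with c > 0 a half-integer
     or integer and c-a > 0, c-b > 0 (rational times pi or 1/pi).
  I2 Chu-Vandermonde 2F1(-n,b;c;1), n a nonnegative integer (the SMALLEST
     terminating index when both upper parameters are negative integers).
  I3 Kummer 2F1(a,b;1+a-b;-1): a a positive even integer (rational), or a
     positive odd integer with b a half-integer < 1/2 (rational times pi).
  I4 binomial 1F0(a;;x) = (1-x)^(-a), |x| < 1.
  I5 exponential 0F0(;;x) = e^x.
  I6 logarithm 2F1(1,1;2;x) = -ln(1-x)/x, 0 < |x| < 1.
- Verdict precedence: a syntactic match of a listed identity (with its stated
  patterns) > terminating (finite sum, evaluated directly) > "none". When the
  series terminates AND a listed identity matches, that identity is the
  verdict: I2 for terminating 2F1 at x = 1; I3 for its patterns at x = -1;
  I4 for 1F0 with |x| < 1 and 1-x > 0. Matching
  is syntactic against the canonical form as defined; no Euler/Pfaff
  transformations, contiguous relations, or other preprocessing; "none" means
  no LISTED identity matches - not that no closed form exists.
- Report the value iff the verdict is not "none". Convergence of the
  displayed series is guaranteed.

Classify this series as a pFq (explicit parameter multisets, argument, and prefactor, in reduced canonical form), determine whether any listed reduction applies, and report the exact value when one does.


Classification (C = -\frac{11}{4}): 2F1 with upper {-\frac{1}{2}, \frac{1}{2}}, lower {\frac{7}{2}}, argument x = 1. Verdict: this is the half-integer Gauss pattern (I1) (x = 1; upper {-\frac{1}{2}, \frac{1}{2}} half-integers, c = \frac{7}{2} in the evaluable pattern). Sum: \left(-\frac{825}{1024}\right) \cdot \pi.

Key step: t_0 = -\frac{11}{4} here, and (1)_k (C = -11/4, x = 1) is k! itself.
Consecutive-term ratio: r(k) = 1 * (k-\frac{1}{2}) (k+\frac{1}{2}) / [(k+\frac{7}{2}) (k+1)] - poly over poly, x = 1 from leading terms; C = -\frac{11}{4} at k = 0.


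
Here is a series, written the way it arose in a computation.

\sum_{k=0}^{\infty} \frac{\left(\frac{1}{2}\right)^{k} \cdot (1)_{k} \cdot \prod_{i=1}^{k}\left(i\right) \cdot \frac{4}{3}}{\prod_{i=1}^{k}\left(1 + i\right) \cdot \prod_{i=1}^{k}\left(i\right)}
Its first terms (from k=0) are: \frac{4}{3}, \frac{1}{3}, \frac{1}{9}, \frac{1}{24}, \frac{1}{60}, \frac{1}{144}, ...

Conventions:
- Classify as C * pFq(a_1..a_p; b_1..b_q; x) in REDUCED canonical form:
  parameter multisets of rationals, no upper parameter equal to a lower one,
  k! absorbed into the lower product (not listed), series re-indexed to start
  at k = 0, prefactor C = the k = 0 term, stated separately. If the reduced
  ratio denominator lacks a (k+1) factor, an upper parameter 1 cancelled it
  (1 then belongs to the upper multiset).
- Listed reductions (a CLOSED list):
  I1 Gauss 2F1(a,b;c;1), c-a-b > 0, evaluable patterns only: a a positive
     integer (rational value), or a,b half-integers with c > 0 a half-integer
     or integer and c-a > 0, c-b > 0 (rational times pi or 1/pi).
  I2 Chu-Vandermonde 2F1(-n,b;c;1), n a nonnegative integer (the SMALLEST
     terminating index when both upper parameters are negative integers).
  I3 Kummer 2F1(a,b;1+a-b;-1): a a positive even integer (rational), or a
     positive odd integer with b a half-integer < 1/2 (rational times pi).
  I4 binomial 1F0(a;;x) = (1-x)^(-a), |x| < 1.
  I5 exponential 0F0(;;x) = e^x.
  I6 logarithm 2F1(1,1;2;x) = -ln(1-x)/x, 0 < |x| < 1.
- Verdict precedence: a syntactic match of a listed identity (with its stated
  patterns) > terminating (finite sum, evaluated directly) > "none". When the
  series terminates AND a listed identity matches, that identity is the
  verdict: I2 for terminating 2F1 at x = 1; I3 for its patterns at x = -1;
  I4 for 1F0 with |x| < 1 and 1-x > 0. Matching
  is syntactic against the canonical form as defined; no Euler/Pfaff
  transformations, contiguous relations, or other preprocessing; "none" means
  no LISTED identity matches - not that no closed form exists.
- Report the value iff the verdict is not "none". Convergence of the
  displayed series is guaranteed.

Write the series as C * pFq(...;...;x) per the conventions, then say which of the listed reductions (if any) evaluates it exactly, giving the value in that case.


Key step: with t_0 = \frac{4}{3}, the running product (C = 4/3) telescopes to a rising factorial.
Ratio: r(k) = \frac{1}{2} * (k+1) (k+1) / [(k+2) (k+1)] - rational; roots negated = parameters, x = \frac{1}{2}, C = \frac{4}{3}.

Prefactor \frac{4}{3}, argument \frac{1}{2}: 2F1 with upper {1, 1} over lower {2}. Verdict (x = \frac{1}{2}): the logarithmic series (I6) applies (the logarithm: parameters (1,1;2), x = \frac{1}{2}). Its exact value is \left(-\frac{8}{3}\right) \cdot \ln\left(\frac{1}{2}\right).
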